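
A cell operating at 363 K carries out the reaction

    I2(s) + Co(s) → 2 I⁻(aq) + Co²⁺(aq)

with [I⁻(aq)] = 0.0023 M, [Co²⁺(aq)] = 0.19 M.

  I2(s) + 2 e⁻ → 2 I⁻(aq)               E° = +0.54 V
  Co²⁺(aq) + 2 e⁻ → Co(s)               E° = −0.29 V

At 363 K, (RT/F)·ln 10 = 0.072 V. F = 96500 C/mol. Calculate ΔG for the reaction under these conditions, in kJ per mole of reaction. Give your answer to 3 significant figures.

−202 kJ/mol

With I₂/I⁻ reduced at the cathode, E°cell = +0.54 − (−0.29) = +0.83 V and n = 2.
The reaction quotient is [I⁻(aq)]^2·[Co²⁺(aq)] = 1.01×10^−6; by Nernst, E = +0.83 − (0.072/2)(−5.998) = +1.0459 V.
ΔG = −nFE = −(2)(96500)(+1.0459) J/mol = −202 kJ/mol.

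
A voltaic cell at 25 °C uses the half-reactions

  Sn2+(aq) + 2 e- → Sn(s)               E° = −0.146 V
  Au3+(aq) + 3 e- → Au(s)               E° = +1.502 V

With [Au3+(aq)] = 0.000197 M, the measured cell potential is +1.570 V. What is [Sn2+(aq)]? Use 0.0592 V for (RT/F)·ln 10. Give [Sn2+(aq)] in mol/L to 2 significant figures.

Au³⁺/Au is the cathode (higher E°); E°cell = +1.502 − (−0.146) = +1.648 V with n = 6.
From the Nernst equation, log Q = n(E° − E)/0.0592 = 6·(+1.648 − (+1.570))/0.0592 = 7.905.
For 2 Au3+(aq) + 3 Sn(s) → 2 Au(s) + 3 Sn2+(aq), the reaction quotient is Q = [Sn2+(aq)]^3 / [Au3+(aq)]^2.
Isolating [Sn2+(aq)] in Q = 10^{7.905} yields log [Sn2+(aq)] = 0.165, i.e. 1.5 M.

1.5 M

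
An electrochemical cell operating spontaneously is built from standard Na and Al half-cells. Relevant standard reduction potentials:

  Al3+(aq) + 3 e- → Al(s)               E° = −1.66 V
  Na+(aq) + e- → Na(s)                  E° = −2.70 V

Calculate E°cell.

The Al³⁺/Al couple has the higher E°, so Al ion is reduced (cathode) and Na is oxidized (anode).
E°cell = E°(cathode) − E°(anode) = −1.66 − (−2.70) = +1.04 V.

+1.04 V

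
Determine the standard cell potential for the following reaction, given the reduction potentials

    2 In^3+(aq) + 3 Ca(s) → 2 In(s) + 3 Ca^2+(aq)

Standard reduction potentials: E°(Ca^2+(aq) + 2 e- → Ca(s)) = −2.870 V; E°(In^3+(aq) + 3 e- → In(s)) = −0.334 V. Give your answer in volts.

+2.536 V

In the reaction as written, In^3+(aq) is reduced (cathode) and Ca^2+(aq) is produced by oxidation at the anode.
E°cell = E°(cathode) − E°(anode) = −0.334 − (−2.870) = +2.536 V.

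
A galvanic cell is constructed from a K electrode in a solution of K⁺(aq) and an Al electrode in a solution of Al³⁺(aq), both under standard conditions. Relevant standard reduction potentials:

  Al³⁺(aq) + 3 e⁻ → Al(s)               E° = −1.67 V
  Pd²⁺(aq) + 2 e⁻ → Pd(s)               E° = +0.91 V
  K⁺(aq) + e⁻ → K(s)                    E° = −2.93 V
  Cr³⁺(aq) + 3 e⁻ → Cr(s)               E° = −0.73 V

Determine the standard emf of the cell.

Of the two couples in this cell, the one with the more positive reduction potential is reduced at the cathode: here that is Al³⁺/Al (−1.67 V); K⁺/K (−2.93 V) is the anode.
E°cell = E°(cathode) − E°(anode) = −1.67 − (−2.93) = +1.26 V.

+1.26 V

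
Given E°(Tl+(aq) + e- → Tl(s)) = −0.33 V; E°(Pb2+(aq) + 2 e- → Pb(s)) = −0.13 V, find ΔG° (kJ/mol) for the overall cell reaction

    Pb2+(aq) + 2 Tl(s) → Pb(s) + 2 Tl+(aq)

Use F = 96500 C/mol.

In the reaction as written Pb2+(aq) is reduced, so the Pb²⁺/Pb couple is the cathode and Tl⁺/Tl is the anode.
E°cell = −0.13 − (−0.33) = +0.20 V; balancing electrons gives n = 2.
ΔG° = −nFE°cell = −(2)(96500)(+0.20) J/mol = −38.6 kJ/mol.

−38.6 kJ/mol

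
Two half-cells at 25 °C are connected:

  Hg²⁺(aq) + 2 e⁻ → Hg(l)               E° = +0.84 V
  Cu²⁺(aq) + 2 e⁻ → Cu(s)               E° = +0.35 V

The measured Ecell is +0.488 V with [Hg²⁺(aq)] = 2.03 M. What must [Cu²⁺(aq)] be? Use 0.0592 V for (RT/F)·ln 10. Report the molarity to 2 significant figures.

2.4 M

The Hg²⁺/Hg couple has the larger reduction potential, so it is the cathode: E°cell = +0.84 − (+0.35) = +0.49 V and n = 2.
From the Nernst equation, log Q = n(E° − E)/0.0592 = 2·(+0.49 − (+0.488))/0.0592 = 0.068.
The balanced reaction is Hg²⁺(aq) + Cu(s) → Hg(l) + Cu²⁺(aq), so Q = [Cu²⁺(aq)] / [Hg²⁺(aq)].
Isolating [Cu²⁺(aq)] in Q = 10^{0.068} yields log [Cu²⁺(aq)] = 0.375, i.e. 2.4 M.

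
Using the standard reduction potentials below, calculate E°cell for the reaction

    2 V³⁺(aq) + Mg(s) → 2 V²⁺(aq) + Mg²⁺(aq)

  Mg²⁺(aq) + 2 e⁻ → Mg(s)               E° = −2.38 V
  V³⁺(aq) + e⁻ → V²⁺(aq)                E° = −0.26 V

V³⁺(aq) gains electrons, so the V³⁺/V²⁺ couple is the cathode; the Mg²⁺/Mg couple is the anode.
E°cell = E°(cathode) − E°(anode) = −0.26 − (−2.38) = +2.12 V.
The positive value indicates the reaction is spontaneous as written.

+2.12 V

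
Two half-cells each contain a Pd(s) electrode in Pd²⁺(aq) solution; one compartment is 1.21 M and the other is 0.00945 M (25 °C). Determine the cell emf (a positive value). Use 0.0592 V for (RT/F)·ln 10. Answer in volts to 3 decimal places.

0.062 V

For a concentration cell E°cell = 0, since both electrodes use the same couple.
The compartment with the higher Pd²⁺(aq) concentration (1.21 M) acts as the cathode; ions are reduced there and produced at the dilute (0.00945 M) anode.
With n = 2, Ecell = −(0.0592/2)·log([dilute]/[conc]) = −(0.0592/2)·log(0.00945/1.21) = +0.062 V.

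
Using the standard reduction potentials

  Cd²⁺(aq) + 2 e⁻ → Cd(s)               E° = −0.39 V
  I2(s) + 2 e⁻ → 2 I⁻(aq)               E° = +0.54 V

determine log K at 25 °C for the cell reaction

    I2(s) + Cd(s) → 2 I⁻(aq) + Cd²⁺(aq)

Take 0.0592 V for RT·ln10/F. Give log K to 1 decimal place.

The I₂/I⁻ couple is reduced (cathode); E°cell = +0.54 − (−0.39) = +0.93 V with n = 2.
At equilibrium E = 0, so log K = nE°cell / 0.0592 = (2)(+0.93) / 0.0592 = 31.4.

log K = 31.4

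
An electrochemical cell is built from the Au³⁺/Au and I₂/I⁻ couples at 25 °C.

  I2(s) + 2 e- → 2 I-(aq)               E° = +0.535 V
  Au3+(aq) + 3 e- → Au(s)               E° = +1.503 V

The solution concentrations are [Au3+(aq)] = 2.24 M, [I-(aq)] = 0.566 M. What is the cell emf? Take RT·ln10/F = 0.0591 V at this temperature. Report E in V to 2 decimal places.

+0.96 V

The Au³⁺/Au couple has the more positive E°, so it is the cathode; I₂/I⁻ is the anode.
E°cell = E°cat − E°an = +1.503 − (+0.535) = +0.968 V; n = 6.
The balanced reaction is 2 Au3+(aq) + 6 I-(aq) → 2 Au(s) + 3 I2(s), so Q = 1 / ([Au3+(aq)]^2·[I-(aq)]^6) = 6.06 and log Q = 0.783.
Applying E = E° − (RT ln10/nF)·log Q gives +0.968 − (0.0591/6)(0.783) = +0.96 V.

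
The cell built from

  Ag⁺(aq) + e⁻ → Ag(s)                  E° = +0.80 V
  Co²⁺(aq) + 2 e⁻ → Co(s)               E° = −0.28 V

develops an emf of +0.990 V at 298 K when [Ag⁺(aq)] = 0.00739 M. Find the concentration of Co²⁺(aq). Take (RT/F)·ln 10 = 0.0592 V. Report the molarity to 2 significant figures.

Ag⁺/Ag is the cathode (higher E°); E°cell = +0.80 − (−0.28) = +1.08 V with n = 2.
Since E = E° − (0.0592/n)·log Q, log Q = n(E° − E)/0.0592 = 3.041.
Balancing electrons gives 2 Ag⁺(aq) + Co(s) → 2 Ag(s) + Co²⁺(aq); thus Q = [Co²⁺(aq)] / [Ag⁺(aq)]^2.
Isolating [Co²⁺(aq)] in Q = 10^{3.041} yields log [Co²⁺(aq)] = −1.222, i.e. 0.060 M.

0.060 M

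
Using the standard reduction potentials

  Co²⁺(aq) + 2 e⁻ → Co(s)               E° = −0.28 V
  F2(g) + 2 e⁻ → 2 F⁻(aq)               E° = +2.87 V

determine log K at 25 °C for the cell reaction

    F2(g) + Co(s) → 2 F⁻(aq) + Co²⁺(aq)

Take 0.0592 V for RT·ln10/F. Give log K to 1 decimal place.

log K = 106.4

The F₂/F⁻ couple is reduced (cathode); E°cell = +2.87 − (−0.28) = +3.15 V with n = 2.
At equilibrium E = 0, so log K = nE°cell / 0.0592 = (2)(+3.15) / 0.0592 = 106.4.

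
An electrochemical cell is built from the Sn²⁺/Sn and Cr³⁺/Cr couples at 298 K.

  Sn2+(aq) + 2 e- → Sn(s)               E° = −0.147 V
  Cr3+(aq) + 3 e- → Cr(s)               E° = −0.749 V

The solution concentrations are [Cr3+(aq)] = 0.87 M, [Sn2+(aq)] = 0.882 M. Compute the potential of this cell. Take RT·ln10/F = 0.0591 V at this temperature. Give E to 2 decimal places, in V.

Sn²⁺/Sn is reduced (cathode, E° = −0.147 V) and Cr³⁺/Cr is oxidized (anode).
E°cell = −0.147 − (−0.749) = +0.602 V, with n = 6 electrons transferred.
For the overall reaction 3 Sn2+(aq) + 2 Cr(s) → 3 Sn(s) + 2 Cr3+(aq), Q = [Cr3+(aq)]^2 / [Sn2+(aq)]^3 = 1.1, giving log Q = 0.043.
By the Nernst equation, E = +0.602 − (0.0591/6)·(0.043) = +0.60 V.

+0.60 V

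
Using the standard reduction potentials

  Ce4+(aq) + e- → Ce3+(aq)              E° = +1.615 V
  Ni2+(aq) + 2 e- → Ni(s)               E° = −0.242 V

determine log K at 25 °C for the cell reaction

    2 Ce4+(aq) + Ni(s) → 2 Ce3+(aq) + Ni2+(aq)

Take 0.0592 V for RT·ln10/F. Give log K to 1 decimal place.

The Ce⁴⁺/Ce³⁺ couple is reduced (cathode); E°cell = +1.615 − (−0.242) = +1.857 V with n = 2.
At equilibrium E = 0, so log K = nE°cell / 0.0592 = (2)(+1.857) / 0.0592 = 62.7.

log K = 62.7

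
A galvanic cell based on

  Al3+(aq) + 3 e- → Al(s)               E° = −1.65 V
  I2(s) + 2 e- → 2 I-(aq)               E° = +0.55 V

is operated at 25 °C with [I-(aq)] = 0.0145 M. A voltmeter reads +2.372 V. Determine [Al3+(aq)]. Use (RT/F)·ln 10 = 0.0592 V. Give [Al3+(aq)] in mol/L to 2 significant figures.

I₂/I⁻ is the cathode (higher E°); E°cell = +0.55 − (−1.65) = +2.20 V with n = 6.
Since E = E° − (0.0592/n)·log Q, log Q = n(E° − E)/0.0592 = −17.432.
The balanced reaction is 3 I2(s) + 2 Al(s) → 6 I-(aq) + 2 Al3+(aq), so Q = [I-(aq)]^6·[Al3+(aq)]^2.
Solving for the unknown gives log [Al3+(aq)] = −3.200, so [Al3+(aq)] ≈ 0.00063 M.

0.00063 M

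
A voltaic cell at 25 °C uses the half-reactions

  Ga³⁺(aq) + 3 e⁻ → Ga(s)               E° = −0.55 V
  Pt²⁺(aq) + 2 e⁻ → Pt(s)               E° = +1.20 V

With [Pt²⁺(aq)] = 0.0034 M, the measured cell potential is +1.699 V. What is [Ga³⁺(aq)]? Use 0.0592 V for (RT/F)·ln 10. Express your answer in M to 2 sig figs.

0.076 M

The Pt²⁺/Pt couple has the larger reduction potential, so it is the cathode: E°cell = +1.20 − (−0.55) = +1.75 V and n = 6.
Since E = E° − (0.0592/n)·log Q, log Q = n(E° − E)/0.0592 = 5.169.
Balancing electrons gives 3 Pt²⁺(aq) + 2 Ga(s) → 3 Pt(s) + 2 Ga³⁺(aq); thus Q = [Ga³⁺(aq)]^2 / [Pt²⁺(aq)]^3.
Substituting the known concentrations and solving, log [Ga³⁺(aq)] = −1.118 and [Ga³⁺(aq)] = 0.076 M.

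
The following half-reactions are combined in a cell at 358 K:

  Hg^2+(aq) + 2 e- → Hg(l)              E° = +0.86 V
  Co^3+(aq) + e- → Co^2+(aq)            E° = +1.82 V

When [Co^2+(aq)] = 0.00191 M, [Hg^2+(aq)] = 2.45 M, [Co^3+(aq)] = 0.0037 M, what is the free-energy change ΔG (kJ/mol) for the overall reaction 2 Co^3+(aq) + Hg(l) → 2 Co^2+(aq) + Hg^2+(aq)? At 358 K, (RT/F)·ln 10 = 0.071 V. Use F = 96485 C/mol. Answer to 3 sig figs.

The standard cell potential is +1.82 − (+0.86) = +0.96 V, with n = 2 electrons in the balanced equation.
Here Q = ([Co^2+(aq)]^2·[Hg^2+(aq)]) / [Co^3+(aq)]^2 = 0.653 (log Q = −0.185), giving E = +0.96 − (0.071/2)·(−0.185) = +0.9666 V.
Finally ΔG = −nFE = −(2)(96485 C/mol)(+0.9666 V) = −187 kJ/mol.

−187 kJ/mol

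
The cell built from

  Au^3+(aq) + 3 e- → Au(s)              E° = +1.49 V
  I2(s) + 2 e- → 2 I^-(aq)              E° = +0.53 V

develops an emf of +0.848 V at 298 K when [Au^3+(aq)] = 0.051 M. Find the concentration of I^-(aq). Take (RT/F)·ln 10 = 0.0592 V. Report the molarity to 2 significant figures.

0.035 M

Au³⁺/Au is the cathode (higher E°); E°cell = +1.49 − (+0.53) = +0.96 V with n = 6.
From the Nernst equation, log Q = n(E° − E)/0.0592 = 6·(+0.96 − (+0.848))/0.0592 = 11.351.
Balancing electrons gives 2 Au^3+(aq) + 6 I^-(aq) → 2 Au(s) + 3 I2(s); thus Q = 1 / ([Au^3+(aq)]^2·[I^-(aq)]^6).
Isolating [I^-(aq)] in Q = 10^{11.351} yields log [I^-(aq)] = −1.461, i.e. 0.035 M.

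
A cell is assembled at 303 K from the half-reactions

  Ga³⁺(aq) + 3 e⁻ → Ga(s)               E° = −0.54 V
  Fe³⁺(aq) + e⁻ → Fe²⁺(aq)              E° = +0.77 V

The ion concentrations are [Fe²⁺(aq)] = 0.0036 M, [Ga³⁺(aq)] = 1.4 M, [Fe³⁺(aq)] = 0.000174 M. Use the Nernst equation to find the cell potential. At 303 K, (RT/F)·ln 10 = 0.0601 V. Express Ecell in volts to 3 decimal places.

+1.228 V

Since E°(Fe³⁺/Fe²⁺) > E°(Ga³⁺/Ga), Fe³⁺/Fe²⁺ serves as the cathode.
The standard potential is +0.77 − (−0.54) = +1.31 V and the balanced reaction transfers n = 3 electrons.
The balanced reaction is 3 Fe³⁺(aq) + Ga(s) → 3 Fe²⁺(aq) + Ga³⁺(aq), so Q = ([Fe²⁺(aq)]^3·[Ga³⁺(aq)]) / [Fe³⁺(aq)]^3 = 1.24×10^4 and log Q = 4.093.
By the Nernst equation, E = +1.31 − (0.0601/3)·(4.093) = +1.228 V.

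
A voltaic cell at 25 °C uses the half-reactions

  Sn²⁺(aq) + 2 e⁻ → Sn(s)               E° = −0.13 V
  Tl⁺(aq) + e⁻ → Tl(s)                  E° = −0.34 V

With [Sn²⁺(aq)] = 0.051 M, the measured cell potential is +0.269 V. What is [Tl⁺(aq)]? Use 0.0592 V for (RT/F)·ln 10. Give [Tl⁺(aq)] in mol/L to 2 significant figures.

0.023 M

With Sn²⁺/Sn at the cathode and Tl⁺/Tl at the anode, E°cell = −0.13 − (−0.34) = +0.21 V (n = 2).
From the Nernst equation, log Q = n(E° − E)/0.0592 = 2·(+0.21 − (+0.269))/0.0592 = −1.993.
The balanced reaction is Sn²⁺(aq) + 2 Tl(s) → Sn(s) + 2 Tl⁺(aq), so Q = [Tl⁺(aq)]^2 / [Sn²⁺(aq)].
Substituting the known concentrations and solving, log [Tl⁺(aq)] = −1.643 and [Tl⁺(aq)] = 0.023 M.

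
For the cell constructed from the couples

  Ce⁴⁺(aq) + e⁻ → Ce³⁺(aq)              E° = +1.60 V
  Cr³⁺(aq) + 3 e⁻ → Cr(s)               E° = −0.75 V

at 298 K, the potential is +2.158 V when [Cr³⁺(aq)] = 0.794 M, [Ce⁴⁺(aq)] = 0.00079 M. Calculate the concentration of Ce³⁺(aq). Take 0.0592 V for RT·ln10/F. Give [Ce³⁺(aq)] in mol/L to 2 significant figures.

1.5 M

With Ce⁴⁺/Ce³⁺ at the cathode and Cr³⁺/Cr at the anode, E°cell = +1.60 − (−0.75) = +2.35 V (n = 3).
Since E = E° − (0.0592/n)·log Q, log Q = n(E° − E)/0.0592 = 9.730.
The balanced reaction is 3 Ce⁴⁺(aq) + Cr(s) → 3 Ce³⁺(aq) + Cr³⁺(aq), so Q = ([Ce³⁺(aq)]^3·[Cr³⁺(aq)]) / [Ce⁴⁺(aq)]^3.
Solving for the unknown gives log [Ce³⁺(aq)] = 0.174, so [Ce³⁺(aq)] ≈ 1.5 M.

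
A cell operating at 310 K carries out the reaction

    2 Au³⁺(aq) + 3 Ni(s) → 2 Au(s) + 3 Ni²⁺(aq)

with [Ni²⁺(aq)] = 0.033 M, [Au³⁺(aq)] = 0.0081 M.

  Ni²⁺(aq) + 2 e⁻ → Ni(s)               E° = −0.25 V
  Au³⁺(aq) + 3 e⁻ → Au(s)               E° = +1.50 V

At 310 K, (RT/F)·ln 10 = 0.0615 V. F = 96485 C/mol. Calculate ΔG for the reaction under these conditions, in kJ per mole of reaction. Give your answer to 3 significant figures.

−1010 kJ/mol

With Au³⁺/Au reduced at the cathode, E°cell = +1.50 − (−0.25) = +1.75 V and n = 6.
The reaction quotient is [Ni²⁺(aq)]^3 / [Au³⁺(aq)]^2 = 0.548; by Nernst, E = +1.75 − (0.0615/6)(−0.261) = +1.7527 V.
Finally ΔG = −nFE = −(6)(96485 C/mol)(+1.7527 V) = −1010 kJ/mol.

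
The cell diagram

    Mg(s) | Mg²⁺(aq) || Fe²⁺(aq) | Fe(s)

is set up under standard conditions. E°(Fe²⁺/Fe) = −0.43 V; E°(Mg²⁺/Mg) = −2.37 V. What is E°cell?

By convention the left-hand electrode in cell notation is the anode (oxidation) and the right-hand electrode is the cathode (reduction).
E°cell = E°(right) − E°(left) = −0.43 − (−2.37) = +1.94 V.

+1.94 V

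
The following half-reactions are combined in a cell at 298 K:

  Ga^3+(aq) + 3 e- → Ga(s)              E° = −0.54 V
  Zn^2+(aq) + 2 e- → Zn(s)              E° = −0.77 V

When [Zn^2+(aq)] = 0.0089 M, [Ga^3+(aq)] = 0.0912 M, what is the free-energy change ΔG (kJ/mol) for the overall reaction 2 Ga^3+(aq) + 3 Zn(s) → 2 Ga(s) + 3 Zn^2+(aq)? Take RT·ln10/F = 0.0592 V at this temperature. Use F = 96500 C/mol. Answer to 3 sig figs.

−156 kJ/mol

The standard cell potential is −0.54 − (−0.77) = +0.23 V, with n = 6 electrons in the balanced equation.
The reaction quotient is [Zn^2+(aq)]^3 / [Ga^3+(aq)]^2 = 8.48×10^−5; by Nernst, E = +0.23 − (0.0592/6)(−4.072) = +0.2702 V.
Then ΔG = −nFE = −6 × 96500 × +0.2702 J/mol = −156 kJ/mol.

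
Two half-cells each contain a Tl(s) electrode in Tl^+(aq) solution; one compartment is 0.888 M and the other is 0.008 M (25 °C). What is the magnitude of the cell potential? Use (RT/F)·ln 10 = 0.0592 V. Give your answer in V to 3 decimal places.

0.121 V

For a concentration cell E°cell = 0, since both electrodes use the same couple.
The compartment with the higher Tl^+(aq) concentration (0.888 M) acts as the cathode; ions are reduced there and produced at the dilute (0.008 M) anode.
With n = 1, Ecell = −(0.0592/1)·log([dilute]/[conc]) = −(0.0592/1)·log(0.008/0.888) = +0.121 V.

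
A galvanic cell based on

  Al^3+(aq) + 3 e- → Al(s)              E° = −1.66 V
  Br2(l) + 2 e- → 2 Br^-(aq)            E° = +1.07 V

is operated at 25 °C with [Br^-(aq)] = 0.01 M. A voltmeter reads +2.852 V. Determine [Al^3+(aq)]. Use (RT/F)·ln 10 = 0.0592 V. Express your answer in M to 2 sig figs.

Br₂/Br⁻ is the cathode (higher E°); E°cell = +1.07 − (−1.66) = +2.73 V with n = 6.
Rearranging E = E° − (0.0592/n)·log Q gives log Q = 6(+2.73 − (+2.852))/0.0592 = −12.365.
For 3 Br2(l) + 2 Al(s) → 6 Br^-(aq) + 2 Al^3+(aq), the reaction quotient is Q = [Br^-(aq)]^6·[Al^3+(aq)]^2.
Isolating [Al^3+(aq)] in Q = 10^{−12.365} yields log [Al^3+(aq)] = −0.183, i.e. 0.66 M.

0.66 M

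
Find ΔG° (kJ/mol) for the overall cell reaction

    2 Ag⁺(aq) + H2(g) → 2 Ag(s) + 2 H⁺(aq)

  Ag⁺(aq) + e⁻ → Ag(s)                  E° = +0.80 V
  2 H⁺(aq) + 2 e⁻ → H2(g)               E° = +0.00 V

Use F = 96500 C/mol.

−154 kJ/mol

In the reaction as written Ag⁺(aq) is reduced, so the Ag⁺/Ag couple is the cathode and 2H⁺/H₂ is the anode.
E°cell = +0.80 − (+0.00) = +0.80 V; balancing electrons gives n = 2.
ΔG° = −nFE°cell = −(2)(96500)(+0.80) J/mol = −154 kJ/mol.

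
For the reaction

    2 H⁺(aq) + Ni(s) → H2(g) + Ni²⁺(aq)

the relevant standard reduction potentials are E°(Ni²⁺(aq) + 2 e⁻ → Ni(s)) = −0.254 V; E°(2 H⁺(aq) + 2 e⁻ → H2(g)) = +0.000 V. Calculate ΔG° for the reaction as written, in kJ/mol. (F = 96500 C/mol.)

−49.0 kJ/mol

In the reaction as written H⁺(aq) is reduced, so the 2H⁺/H₂ couple is the cathode and Ni²⁺/Ni is the anode.
E°cell = +0.000 − (−0.254) = +0.254 V; balancing electrons gives n = 2.
ΔG° = −nFE°cell = −(2)(96500)(+0.254) J/mol = −49.0 kJ/mol.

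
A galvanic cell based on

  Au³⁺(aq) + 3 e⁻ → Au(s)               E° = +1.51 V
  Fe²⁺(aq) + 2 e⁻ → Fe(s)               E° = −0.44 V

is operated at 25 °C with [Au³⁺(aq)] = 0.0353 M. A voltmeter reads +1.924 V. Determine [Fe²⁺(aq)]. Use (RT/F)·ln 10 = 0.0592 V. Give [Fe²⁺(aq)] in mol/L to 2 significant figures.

Au³⁺/Au is the cathode (higher E°); E°cell = +1.51 − (−0.44) = +1.95 V with n = 6.
Since E = E° − (0.0592/n)·log Q, log Q = n(E° − E)/0.0592 = 2.635.
Balancing electrons gives 2 Au³⁺(aq) + 3 Fe(s) → 2 Au(s) + 3 Fe²⁺(aq); thus Q = [Fe²⁺(aq)]^3 / [Au³⁺(aq)]^2.
Solving for the unknown gives log [Fe²⁺(aq)] = −0.090, so [Fe²⁺(aq)] ≈ 0.81 M.

0.81 M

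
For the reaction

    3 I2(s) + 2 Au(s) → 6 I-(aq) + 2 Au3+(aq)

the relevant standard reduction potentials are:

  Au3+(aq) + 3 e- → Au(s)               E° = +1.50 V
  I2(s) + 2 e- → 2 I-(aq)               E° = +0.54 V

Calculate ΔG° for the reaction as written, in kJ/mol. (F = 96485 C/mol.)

+556 kJ/mol

In the reaction as written I2(s) is reduced, so the I₂/I⁻ couple is the cathode and Au³⁺/Au is the anode.
E°cell = +0.54 − (+1.50) = −0.96 V; balancing electrons gives n = 6.
ΔG° = −nFE°cell = −(6)(96485)(−0.96) J/mol = +556 kJ/mol.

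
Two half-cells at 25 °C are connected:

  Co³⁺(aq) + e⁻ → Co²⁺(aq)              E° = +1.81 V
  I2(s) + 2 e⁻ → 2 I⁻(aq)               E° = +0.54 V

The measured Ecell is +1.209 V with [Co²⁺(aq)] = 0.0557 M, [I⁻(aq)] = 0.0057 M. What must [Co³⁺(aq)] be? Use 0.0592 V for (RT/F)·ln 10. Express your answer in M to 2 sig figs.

The Co³⁺/Co²⁺ couple has the larger reduction potential, so it is the cathode: E°cell = +1.81 − (+0.54) = +1.27 V and n = 2.
From the Nernst equation, log Q = n(E° − E)/0.0592 = 2·(+1.27 − (+1.209))/0.0592 = 2.061.
For 2 Co³⁺(aq) + 2 I⁻(aq) → 2 Co²⁺(aq) + I2(s), the reaction quotient is Q = [Co²⁺(aq)]^2 / ([Co³⁺(aq)]^2·[I⁻(aq)]^2).
Substituting the known concentrations and solving, log [Co³⁺(aq)] = −0.041 and [Co³⁺(aq)] = 0.91 M.

0.91 M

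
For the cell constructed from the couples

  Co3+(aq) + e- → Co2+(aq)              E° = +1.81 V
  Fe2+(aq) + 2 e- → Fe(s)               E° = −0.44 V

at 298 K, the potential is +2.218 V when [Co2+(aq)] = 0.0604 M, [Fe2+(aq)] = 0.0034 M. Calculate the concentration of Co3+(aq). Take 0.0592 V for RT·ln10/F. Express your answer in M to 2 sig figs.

With Co³⁺/Co²⁺ at the cathode and Fe²⁺/Fe at the anode, E°cell = +1.81 − (−0.44) = +2.25 V (n = 2).
From the Nernst equation, log Q = n(E° − E)/0.0592 = 2·(+2.25 − (+2.218))/0.0592 = 1.081.
The balanced reaction is 2 Co3+(aq) + Fe(s) → 2 Co2+(aq) + Fe2+(aq), so Q = ([Co2+(aq)]^2·[Fe2+(aq)]) / [Co3+(aq)]^2.
Substituting the known concentrations and solving, log [Co3+(aq)] = −2.994 and [Co3+(aq)] = 0.0010 M.

0.0010 M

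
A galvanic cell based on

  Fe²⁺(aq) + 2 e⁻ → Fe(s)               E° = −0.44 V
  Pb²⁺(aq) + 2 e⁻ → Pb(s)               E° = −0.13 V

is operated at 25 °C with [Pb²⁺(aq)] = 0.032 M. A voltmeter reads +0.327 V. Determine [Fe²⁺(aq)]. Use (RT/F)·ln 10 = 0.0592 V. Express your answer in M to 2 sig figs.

Pb²⁺/Pb is the cathode (higher E°); E°cell = −0.13 − (−0.44) = +0.31 V with n = 2.
Rearranging E = E° − (0.0592/n)·log Q gives log Q = 2(+0.31 − (+0.327))/0.0592 = −0.574.
The balanced reaction is Pb²⁺(aq) + Fe(s) → Pb(s) + Fe²⁺(aq), so Q = [Fe²⁺(aq)] / [Pb²⁺(aq)].
Isolating [Fe²⁺(aq)] in Q = 10^{−0.574} yields log [Fe²⁺(aq)] = −2.069, i.e. 0.0085 M.

0.0085 M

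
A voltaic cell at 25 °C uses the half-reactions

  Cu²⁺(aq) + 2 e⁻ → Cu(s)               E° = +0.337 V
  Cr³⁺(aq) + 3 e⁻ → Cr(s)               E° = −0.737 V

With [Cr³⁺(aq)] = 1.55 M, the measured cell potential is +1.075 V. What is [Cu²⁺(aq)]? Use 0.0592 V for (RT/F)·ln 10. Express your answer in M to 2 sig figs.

1.4 M

The Cu²⁺/Cu couple has the larger reduction potential, so it is the cathode: E°cell = +0.337 − (−0.737) = +1.074 V and n = 6.
From the Nernst equation, log Q = n(E° − E)/0.0592 = 6·(+1.074 − (+1.075))/0.0592 = −0.101.
Balancing electrons gives 3 Cu²⁺(aq) + 2 Cr(s) → 3 Cu(s) + 2 Cr³⁺(aq); thus Q = [Cr³⁺(aq)]^2 / [Cu²⁺(aq)]^3.
Solving for the unknown gives log [Cu²⁺(aq)] = 0.161, so [Cu²⁺(aq)] ≈ 1.4 M.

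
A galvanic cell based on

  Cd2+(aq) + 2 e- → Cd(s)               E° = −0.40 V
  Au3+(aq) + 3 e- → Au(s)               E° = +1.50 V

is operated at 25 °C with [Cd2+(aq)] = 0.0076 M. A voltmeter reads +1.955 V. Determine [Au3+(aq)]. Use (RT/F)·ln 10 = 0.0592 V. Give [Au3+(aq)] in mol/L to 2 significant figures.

With Au³⁺/Au at the cathode and Cd²⁺/Cd at the anode, E°cell = +1.50 − (−0.40) = +1.90 V (n = 6).
Rearranging E = E° − (0.0592/n)·log Q gives log Q = 6(+1.90 − (+1.955))/0.0592 = −5.574.
For 2 Au3+(aq) + 3 Cd(s) → 2 Au(s) + 3 Cd2+(aq), the reaction quotient is Q = [Cd2+(aq)]^3 / [Au3+(aq)]^2.
Solving for the unknown gives log [Au3+(aq)] = −0.392, so [Au3+(aq)] ≈ 0.41 M.

0.41 M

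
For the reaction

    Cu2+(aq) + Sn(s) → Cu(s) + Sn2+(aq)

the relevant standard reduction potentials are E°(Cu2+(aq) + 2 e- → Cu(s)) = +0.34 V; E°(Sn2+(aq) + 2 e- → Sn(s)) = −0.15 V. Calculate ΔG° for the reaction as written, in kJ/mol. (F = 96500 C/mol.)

−94.6 kJ/mol

In the reaction as written Cu2+(aq) is reduced, so the Cu²⁺/Cu couple is the cathode and Sn²⁺/Sn is the anode.
E°cell = +0.34 − (−0.15) = +0.49 V; balancing electrons gives n = 2.
ΔG° = −nFE°cell = −(2)(96500)(+0.49) J/mol = −94.6 kJ/mol.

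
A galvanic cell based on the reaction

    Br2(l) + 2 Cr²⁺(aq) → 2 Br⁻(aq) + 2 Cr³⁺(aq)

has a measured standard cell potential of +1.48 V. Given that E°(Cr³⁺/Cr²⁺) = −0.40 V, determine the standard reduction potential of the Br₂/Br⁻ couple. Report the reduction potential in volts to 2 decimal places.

In the reaction as written the Br₂/Br⁻ couple is reduced (cathode) and Cr³⁺/Cr²⁺ is oxidized (anode), so E°cell = E°(Br₂/Br⁻) − E°(Cr³⁺/Cr²⁺).
E°(Br₂/Br⁻) = E°cell + E°(anode) = +1.48 + (−0.40) = +1.08 V.

+1.08 V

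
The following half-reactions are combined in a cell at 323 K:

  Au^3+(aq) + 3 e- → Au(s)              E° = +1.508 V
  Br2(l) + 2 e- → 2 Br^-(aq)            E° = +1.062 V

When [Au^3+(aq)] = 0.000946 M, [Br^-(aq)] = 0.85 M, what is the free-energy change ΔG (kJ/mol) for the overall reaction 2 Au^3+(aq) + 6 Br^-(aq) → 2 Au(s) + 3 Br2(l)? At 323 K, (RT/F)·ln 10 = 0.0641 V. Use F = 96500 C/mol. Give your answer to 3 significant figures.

−218 kJ/mol

The standard cell potential is +1.508 − (+1.062) = +0.446 V, with n = 6 electrons in the balanced equation.
Here Q = 1 / ([Au^3+(aq)]^2·[Br^-(aq)]^6) = 2.96×10^6 (log Q = 6.472), giving E = +0.446 − (0.0641/6)·(6.472) = +0.3769 V.
Finally ΔG = −nFE = −(6)(96500 C/mol)(+0.3769 V) = −218 kJ/mol.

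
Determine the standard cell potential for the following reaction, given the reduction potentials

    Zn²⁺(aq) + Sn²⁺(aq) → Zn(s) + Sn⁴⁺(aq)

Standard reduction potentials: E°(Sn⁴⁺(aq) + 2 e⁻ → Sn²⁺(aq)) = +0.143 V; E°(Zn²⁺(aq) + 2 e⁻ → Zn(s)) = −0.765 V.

Zn²⁺(aq) gains electrons, so the Zn²⁺/Zn couple is the cathode; the Sn⁴⁺/Sn²⁺ couple is the anode.
E°cell = E°(cathode) − E°(anode) = −0.765 − (+0.143) = −0.908 V.
The negative E°cell means the reaction is non-spontaneous in the direction written.

−0.908 V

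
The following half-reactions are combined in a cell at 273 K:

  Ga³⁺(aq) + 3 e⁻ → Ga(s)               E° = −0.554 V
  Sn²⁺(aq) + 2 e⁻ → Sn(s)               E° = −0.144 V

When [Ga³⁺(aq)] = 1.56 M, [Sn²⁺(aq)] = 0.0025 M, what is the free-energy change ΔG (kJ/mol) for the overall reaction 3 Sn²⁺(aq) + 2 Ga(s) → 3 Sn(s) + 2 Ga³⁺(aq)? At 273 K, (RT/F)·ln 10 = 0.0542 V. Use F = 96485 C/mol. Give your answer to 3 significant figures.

The standard cell potential is −0.144 − (−0.554) = +0.410 V, with n = 6 electrons in the balanced equation.
Q = [Ga³⁺(aq)]^2 / [Sn²⁺(aq)]^3 = 1.56×10^8, so log Q = 8.192 and E = +0.410 − (0.0542/6)(8.192) = +0.3360 V.
ΔG = −nFE = −(6)(96485)(+0.3360) J/mol = −195 kJ/mol.

−195 kJ/mol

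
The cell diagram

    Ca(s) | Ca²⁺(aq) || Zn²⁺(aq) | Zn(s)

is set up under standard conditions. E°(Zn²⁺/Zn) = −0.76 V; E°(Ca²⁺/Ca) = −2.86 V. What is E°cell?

+2.10 V

By convention the left-hand electrode in cell notation is the anode (oxidation) and the right-hand electrode is the cathode (reduction).
E°cell = E°(right) − E°(left) = −0.76 − (−2.86) = +2.10 V.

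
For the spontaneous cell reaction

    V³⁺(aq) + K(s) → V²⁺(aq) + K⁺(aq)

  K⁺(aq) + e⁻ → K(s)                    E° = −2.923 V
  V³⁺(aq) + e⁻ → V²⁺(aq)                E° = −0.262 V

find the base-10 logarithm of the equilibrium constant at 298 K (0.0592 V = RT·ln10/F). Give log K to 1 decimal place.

The V³⁺/V²⁺ couple is reduced (cathode); E°cell = −0.262 − (−2.923) = +2.661 V with n = 1.
At equilibrium E = 0, so log K = nE°cell / 0.0592 = (1)(+2.661) / 0.0592 = 44.9.

log K = 44.9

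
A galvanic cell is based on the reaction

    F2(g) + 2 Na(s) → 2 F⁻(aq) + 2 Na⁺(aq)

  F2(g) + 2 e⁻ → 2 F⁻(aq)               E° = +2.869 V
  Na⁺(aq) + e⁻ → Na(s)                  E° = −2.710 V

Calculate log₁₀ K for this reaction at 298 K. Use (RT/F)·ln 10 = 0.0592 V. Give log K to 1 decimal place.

log K = 188.5

The F₂/F⁻ couple is reduced (cathode); E°cell = +2.869 − (−2.710) = +5.579 V with n = 2.
At equilibrium E = 0, so log K = nE°cell / 0.0592 = (2)(+5.579) / 0.0592 = 188.5.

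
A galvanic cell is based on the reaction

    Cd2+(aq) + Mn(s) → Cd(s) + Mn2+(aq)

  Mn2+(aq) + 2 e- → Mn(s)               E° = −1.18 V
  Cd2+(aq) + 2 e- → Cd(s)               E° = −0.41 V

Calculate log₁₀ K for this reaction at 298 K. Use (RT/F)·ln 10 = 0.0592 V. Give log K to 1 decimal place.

The Cd²⁺/Cd couple is reduced (cathode); E°cell = −0.41 − (−1.18) = +0.77 V with n = 2.
At equilibrium E = 0, so log K = nE°cell / 0.0592 = (2)(+0.77) / 0.0592 = 26.0.

log K = 26.0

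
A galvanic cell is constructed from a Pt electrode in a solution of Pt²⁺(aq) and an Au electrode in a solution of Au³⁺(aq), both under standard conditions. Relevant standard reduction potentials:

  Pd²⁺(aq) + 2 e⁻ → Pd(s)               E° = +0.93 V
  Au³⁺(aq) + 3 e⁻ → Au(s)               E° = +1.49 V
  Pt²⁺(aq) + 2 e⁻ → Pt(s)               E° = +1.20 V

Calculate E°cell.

The Au³⁺/Au couple has the higher E°, so Au ion is reduced (cathode) and Pt is oxidized (anode).
E°cell = E°(cathode) − E°(anode) = +1.49 − (+1.20) = +0.29 V.

+0.29 V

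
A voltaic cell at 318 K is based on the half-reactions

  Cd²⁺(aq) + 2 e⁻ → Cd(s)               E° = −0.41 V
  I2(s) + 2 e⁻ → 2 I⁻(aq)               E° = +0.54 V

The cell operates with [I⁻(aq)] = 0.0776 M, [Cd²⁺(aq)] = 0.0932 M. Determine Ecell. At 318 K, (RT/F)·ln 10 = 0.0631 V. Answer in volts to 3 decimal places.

I₂/I⁻ is reduced (cathode, E° = +0.54 V) and Cd²⁺/Cd is oxidized (anode).
E°cell = E°cat − E°an = +0.54 − (−0.41) = +0.95 V; n = 2.
The balanced reaction is I2(s) + Cd(s) → 2 I⁻(aq) + Cd²⁺(aq), so Q = [I⁻(aq)]^2·[Cd²⁺(aq)] = 0.000561 and log Q = −3.251.
E = E° − (0.0631/n)·log Q = +0.95 − (0.0631/2)(−3.251) = +1.053 V.

+1.053 V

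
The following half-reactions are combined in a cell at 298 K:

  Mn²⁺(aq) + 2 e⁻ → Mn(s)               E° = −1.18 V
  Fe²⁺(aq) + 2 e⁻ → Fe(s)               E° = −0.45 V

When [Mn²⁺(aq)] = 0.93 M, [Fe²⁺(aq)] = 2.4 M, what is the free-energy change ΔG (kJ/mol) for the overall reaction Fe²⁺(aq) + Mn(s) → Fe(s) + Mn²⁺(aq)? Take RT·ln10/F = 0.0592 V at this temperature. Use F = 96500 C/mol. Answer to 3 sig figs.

−143 kJ/mol

With Fe²⁺/Fe reduced at the cathode, E°cell = −0.45 − (−1.18) = +0.73 V and n = 2.
Q = [Mn²⁺(aq)] / [Fe²⁺(aq)] = 0.388, so log Q = −0.412 and E = +0.73 − (0.0592/2)(−0.412) = +0.7422 V.
Then ΔG = −nFE = −2 × 96500 × +0.7422 J/mol = −143 kJ/mol.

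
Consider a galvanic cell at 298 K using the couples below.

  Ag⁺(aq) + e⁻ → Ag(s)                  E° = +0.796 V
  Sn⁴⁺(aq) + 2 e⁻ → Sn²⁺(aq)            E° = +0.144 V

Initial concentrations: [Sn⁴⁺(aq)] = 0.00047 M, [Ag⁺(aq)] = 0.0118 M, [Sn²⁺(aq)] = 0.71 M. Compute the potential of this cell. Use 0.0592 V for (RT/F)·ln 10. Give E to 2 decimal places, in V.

The Ag⁺/Ag couple has the more positive E°, so it is the cathode; Sn⁴⁺/Sn²⁺ is the anode.
E°cell = +0.796 − (+0.144) = +0.652 V, with n = 2 electrons transferred.
Balancing gives 2 Ag⁺(aq) + Sn²⁺(aq) → 2 Ag(s) + Sn⁴⁺(aq); hence Q = [Sn⁴⁺(aq)] / ([Ag⁺(aq)]^2·[Sn²⁺(aq)]) = 4.75 (log Q = 0.677).
By the Nernst equation, E = +0.652 − (0.0592/2)·(0.677) = +0.63 V.

+0.63 V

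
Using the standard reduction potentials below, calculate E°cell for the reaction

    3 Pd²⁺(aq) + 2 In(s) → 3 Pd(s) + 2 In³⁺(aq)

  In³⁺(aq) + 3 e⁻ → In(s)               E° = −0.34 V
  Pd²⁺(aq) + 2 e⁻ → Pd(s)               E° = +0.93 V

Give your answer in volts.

Pd²⁺(aq) gains electrons, so the Pd²⁺/Pd couple is the cathode; the In³⁺/In couple is the anode.
E°cell = E°(cathode) − E°(anode) = +0.93 − (−0.34) = +1.27 V.
The positive value indicates the reaction is spontaneous as written.

+1.27 V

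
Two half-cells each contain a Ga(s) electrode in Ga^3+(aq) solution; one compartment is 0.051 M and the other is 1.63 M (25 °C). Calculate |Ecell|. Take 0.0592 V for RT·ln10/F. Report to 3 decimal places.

For a concentration cell E°cell = 0, since both electrodes use the same couple.
The compartment with the higher Ga^3+(aq) concentration (1.63 M) acts as the cathode; ions are reduced there and produced at the dilute (0.051 M) anode.
With n = 3, Ecell = −(0.0592/3)·log([dilute]/[conc]) = −(0.0592/3)·log(0.051/1.63) = +0.030 V.

0.030 V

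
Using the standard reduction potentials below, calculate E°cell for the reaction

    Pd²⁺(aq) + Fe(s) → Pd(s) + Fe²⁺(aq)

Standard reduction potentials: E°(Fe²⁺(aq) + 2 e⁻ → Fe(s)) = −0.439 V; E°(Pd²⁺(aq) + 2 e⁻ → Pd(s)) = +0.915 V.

In the reaction as written, Pd²⁺(aq) is reduced (cathode) and Fe²⁺(aq) is produced by oxidation at the anode.
E°cell = E°(cathode) − E°(anode) = +0.915 − (−0.439) = +1.354 V.

+1.354 V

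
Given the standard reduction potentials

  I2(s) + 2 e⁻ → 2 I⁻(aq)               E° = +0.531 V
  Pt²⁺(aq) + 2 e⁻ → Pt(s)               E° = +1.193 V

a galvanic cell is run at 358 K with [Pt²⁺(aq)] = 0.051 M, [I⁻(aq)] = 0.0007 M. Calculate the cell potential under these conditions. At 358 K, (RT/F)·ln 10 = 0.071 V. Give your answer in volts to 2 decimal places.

Pt²⁺/Pt is reduced (cathode, E° = +1.193 V) and I₂/I⁻ is oxidized (anode).
E°cell = E°cat − E°an = +1.193 − (+0.531) = +0.662 V; n = 2.
The balanced reaction is Pt²⁺(aq) + 2 I⁻(aq) → Pt(s) + I2(s), so Q = 1 / ([Pt²⁺(aq)]·[I⁻(aq)]^2) = 4×10^7 and log Q = 7.602.
E = E° − (0.071/n)·log Q = +0.662 − (0.071/2)(7.602) = +0.39 V.

+0.39 V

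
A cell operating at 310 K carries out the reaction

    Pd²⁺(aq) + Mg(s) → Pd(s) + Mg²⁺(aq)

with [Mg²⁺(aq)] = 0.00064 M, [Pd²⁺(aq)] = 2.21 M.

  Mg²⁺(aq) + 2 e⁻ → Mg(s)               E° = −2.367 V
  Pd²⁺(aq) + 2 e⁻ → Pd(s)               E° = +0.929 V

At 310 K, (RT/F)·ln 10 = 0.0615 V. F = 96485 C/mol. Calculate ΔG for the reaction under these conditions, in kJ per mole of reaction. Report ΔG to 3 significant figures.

With Pd²⁺/Pd reduced at the cathode, E°cell = +0.929 − (−2.367) = +3.296 V and n = 2.
Here Q = [Mg²⁺(aq)] / [Pd²⁺(aq)] = 0.00029 (log Q = −3.538), giving E = +3.296 − (0.0615/2)·(−3.538) = +3.4048 V.
Then ΔG = −nFE = −2 × 96485 × +3.4048 J/mol = −657 kJ/mol.

−657 kJ/mol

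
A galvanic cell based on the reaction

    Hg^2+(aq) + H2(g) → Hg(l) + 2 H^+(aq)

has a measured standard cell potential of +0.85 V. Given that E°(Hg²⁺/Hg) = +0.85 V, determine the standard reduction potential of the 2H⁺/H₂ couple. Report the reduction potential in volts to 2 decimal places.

+0.00 V

In the reaction as written the Hg²⁺/Hg couple is reduced (cathode) and 2H⁺/H₂ is oxidized (anode), so E°cell = E°(Hg²⁺/Hg) − E°(2H⁺/H₂).
E°(2H⁺/H₂) = E°(cathode) − E°cell = +0.85 − (+0.85) = +0.00 V.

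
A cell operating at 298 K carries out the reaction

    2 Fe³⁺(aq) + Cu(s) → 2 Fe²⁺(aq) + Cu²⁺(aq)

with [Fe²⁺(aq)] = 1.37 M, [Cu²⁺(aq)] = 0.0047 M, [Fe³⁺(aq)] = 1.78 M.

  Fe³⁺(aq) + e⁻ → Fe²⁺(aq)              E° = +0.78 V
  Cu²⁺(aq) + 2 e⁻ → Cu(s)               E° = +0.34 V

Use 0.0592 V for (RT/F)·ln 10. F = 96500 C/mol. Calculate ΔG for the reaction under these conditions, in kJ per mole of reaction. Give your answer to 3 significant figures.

−99.5 kJ/mol

The standard cell potential is +0.78 − (+0.34) = +0.44 V, with n = 2 electrons in the balanced equation.
Q = ([Fe²⁺(aq)]^2·[Cu²⁺(aq)]) / [Fe³⁺(aq)]^2 = 0.00278, so log Q = −2.555 and E = +0.44 − (0.0592/2)(−2.555) = +0.5156 V.
ΔG = −nFE = −(2)(96500)(+0.5156) J/mol = −99.5 kJ/mol.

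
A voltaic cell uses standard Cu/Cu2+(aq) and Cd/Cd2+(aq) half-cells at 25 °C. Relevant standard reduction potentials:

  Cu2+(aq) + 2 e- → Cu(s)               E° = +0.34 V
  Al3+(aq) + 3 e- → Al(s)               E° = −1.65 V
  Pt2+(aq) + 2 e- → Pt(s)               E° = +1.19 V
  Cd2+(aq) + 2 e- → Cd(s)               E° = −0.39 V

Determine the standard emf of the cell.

+0.73 V

The Cu²⁺/Cu couple has the higher E°, so Cu ion is reduced (cathode) and Cd is oxidized (anode).
E°cell = E°(cathode) − E°(anode) = +0.34 − (−0.39) = +0.73 V.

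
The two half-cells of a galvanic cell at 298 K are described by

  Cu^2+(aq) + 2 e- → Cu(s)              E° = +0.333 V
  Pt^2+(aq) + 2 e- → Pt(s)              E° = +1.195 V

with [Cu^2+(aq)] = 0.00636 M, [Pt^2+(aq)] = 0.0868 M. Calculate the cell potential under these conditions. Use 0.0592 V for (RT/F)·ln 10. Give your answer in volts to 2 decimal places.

Since E°(Pt²⁺/Pt) > E°(Cu²⁺/Cu), Pt²⁺/Pt serves as the cathode.
E°cell = +1.195 − (+0.333) = +0.862 V, with n = 2 electrons transferred.
For the overall reaction Pt^2+(aq) + Cu(s) → Pt(s) + Cu^2+(aq), Q = [Cu^2+(aq)] / [Pt^2+(aq)] = 0.0733, giving log Q = −1.135.
E = E° − (0.0592/n)·log Q = +0.862 − (0.0592/2)(−1.135) = +0.90 V.

+0.90 V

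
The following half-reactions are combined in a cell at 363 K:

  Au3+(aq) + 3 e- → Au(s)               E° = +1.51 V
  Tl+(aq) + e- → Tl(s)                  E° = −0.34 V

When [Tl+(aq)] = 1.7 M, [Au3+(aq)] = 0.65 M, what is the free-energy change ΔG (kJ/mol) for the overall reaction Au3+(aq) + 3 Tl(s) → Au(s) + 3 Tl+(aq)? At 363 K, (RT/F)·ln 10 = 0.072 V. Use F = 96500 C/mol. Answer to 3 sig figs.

−529 kJ/mol

The standard cell potential is +1.51 − (−0.34) = +1.85 V, with n = 3 electrons in the balanced equation.
Here Q = [Tl+(aq)]^3 / [Au3+(aq)] = 7.56 (log Q = 0.878), giving E = +1.85 − (0.072/3)·(0.878) = +1.8289 V.
Finally ΔG = −nFE = −(3)(96500 C/mol)(+1.8289 V) = −529 kJ/mol.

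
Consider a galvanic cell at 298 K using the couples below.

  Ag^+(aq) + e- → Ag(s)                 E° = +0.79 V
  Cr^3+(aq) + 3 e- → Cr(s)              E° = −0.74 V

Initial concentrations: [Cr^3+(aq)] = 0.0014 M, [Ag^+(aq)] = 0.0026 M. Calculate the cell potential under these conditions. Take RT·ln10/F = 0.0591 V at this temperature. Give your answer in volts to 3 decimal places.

Ag⁺/Ag is reduced (cathode, E° = +0.79 V) and Cr³⁺/Cr is oxidized (anode).
E°cell = +0.79 − (−0.74) = +1.53 V, with n = 3 electrons transferred.
Balancing gives 3 Ag^+(aq) + Cr(s) → 3 Ag(s) + Cr^3+(aq); hence Q = [Cr^3+(aq)] / [Ag^+(aq)]^3 = 7.97×10^4 (log Q = 4.901).
E = E° − (0.0591/n)·log Q = +1.53 − (0.0591/3)(4.901) = +1.433 V.

+1.433 V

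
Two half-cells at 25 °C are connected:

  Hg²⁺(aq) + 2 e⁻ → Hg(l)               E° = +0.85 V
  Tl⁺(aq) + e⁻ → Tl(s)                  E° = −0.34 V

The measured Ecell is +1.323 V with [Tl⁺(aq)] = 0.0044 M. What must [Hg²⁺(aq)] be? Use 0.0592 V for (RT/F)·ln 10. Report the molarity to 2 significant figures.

The Hg²⁺/Hg couple has the larger reduction potential, so it is the cathode: E°cell = +0.85 − (−0.34) = +1.19 V and n = 2.
Since E = E° − (0.0592/n)·log Q, log Q = n(E° − E)/0.0592 = −4.493.
The balanced reaction is Hg²⁺(aq) + 2 Tl(s) → Hg(l) + 2 Tl⁺(aq), so Q = [Tl⁺(aq)]^2 / [Hg²⁺(aq)].
Solving for the unknown gives log [Hg²⁺(aq)] = −0.220, so [Hg²⁺(aq)] ≈ 0.60 M.

0.60 M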